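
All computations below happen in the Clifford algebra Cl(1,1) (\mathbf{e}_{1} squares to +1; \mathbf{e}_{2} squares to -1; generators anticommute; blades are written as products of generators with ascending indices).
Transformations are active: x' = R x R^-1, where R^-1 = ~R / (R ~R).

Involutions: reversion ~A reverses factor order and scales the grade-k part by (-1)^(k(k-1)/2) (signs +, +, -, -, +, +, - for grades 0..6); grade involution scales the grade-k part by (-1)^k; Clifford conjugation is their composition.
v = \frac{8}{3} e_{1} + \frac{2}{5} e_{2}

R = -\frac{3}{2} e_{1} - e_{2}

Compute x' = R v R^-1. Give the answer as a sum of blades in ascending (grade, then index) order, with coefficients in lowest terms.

~R = -\frac{3}{2} e_{1} - e_{2}, and R ~R = \frac{5}{4}, so R^-1 = ~R / (\frac{5}{4}).
R v = -\frac{18}{5} + \frac{31}{15} e_{1} e_{2}
Answer: \frac{448}{75} e_{1} + \frac{134}{25} e_{2}


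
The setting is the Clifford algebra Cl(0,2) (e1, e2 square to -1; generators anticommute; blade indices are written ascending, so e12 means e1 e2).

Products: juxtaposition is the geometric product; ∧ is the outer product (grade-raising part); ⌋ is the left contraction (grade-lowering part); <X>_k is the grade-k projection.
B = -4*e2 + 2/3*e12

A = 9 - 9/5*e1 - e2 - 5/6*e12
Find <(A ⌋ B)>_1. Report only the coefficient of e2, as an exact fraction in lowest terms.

step 1: -31/9 - 2/3*e1 - 174/5*e2 + 6*e12
step 2: -2/3*e1 - 174/5*e2
Answer: -174/5


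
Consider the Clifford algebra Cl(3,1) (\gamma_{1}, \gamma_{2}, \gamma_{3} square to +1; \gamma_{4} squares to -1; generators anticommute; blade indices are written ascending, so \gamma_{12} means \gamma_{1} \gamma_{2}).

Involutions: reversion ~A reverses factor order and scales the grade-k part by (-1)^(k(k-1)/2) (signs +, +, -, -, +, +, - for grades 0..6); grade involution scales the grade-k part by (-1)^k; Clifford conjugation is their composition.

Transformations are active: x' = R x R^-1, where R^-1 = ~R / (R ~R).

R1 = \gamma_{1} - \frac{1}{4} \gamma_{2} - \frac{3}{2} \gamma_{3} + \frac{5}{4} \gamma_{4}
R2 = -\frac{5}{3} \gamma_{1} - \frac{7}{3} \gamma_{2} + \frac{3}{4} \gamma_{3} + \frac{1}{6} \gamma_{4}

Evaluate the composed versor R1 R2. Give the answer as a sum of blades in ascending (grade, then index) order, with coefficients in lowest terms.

Distribute over the terms of R1 (each basis-blade product reordered to ascending indices, repeated generators contracted through their squares):
(\gamma_{1}) R2 = -\frac{5}{3} - \frac{7}{3} \gamma_{12} + \frac{3}{4} \gamma_{13} + \frac{1}{6} \gamma_{14}
(-\frac{1}{4} \gamma_{2}) R2 = \frac{7}{12} - \frac{5}{12} \gamma_{12} - \frac{3}{16} \gamma_{23} - \frac{1}{24} \gamma_{24}
(-\frac{3}{2} \gamma_{3}) R2 = -\frac{9}{8} - \frac{5}{2} \gamma_{13} - \frac{7}{2} \gamma_{23} - \frac{1}{4} \gamma_{34}
(\frac{5}{4} \gamma_{4}) R2 = -\frac{5}{24} + \frac{25}{12} \gamma_{14} + \frac{35}{12} \gamma_{24} - \frac{15}{16} \gamma_{34}
Summing the partial products and collecting blades:
Answer: -\frac{29}{12} - \frac{11}{4} \gamma_{12} - \frac{7}{4} \gamma_{13} + \frac{9}{4} \gamma_{14} - \frac{59}{16} \gamma_{23} + \frac{23}{8} \gamma_{24} - \frac{19}{16} \gamma_{34}


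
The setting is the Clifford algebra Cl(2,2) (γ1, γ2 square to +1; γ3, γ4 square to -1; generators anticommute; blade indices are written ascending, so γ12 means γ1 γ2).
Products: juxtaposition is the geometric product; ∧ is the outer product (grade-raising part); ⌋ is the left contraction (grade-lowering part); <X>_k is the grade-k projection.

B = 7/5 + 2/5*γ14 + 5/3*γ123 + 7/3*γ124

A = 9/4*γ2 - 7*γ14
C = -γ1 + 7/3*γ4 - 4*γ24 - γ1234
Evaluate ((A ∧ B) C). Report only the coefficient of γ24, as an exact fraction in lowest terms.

step 1: 63/20*γ2 - 49/5*γ14 - 9/10*γ124
step 2: 397/15*γ1 - 9/10*γ3 - 112/5*γ4 + 889/20*γ12 + 49/5*γ23 + 33/4*γ24 + 63/20*γ134
Answer: 33/4


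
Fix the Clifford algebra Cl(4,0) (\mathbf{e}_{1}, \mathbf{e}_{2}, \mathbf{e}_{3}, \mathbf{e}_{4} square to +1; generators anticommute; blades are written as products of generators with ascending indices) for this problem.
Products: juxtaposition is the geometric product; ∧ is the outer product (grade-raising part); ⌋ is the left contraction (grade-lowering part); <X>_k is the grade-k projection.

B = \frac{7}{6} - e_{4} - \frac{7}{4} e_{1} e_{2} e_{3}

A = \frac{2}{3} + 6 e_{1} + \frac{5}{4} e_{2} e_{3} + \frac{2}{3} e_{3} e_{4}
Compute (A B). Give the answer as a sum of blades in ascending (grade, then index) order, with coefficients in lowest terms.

step 1: \frac{7}{9} + \frac{147}{16} e_{1} - \frac{2}{3} e_{3} - \frac{2}{3} e_{4} - 6 e_{1} e_{4} - \frac{217}{24} e_{2} e_{3} + \frac{7}{9} e_{3} e_{4} - \frac{7}{6} e_{1} e_{2} e_{3} + \frac{7}{6} e_{1} e_{2} e_{4} - \frac{5}{4} e_{2} e_{3} e_{4}
Answer: \frac{7}{9} + \frac{147}{16} e_{1} - \frac{2}{3} e_{3} - \frac{2}{3} e_{4} - 6 e_{1} e_{4} - \frac{217}{24} e_{2} e_{3} + \frac{7}{9} e_{3} e_{4} - \frac{7}{6} e_{1} e_{2} e_{3} + \frac{7}{6} e_{1} e_{2} e_{4} - \frac{5}{4} e_{2} e_{3} e_{4}


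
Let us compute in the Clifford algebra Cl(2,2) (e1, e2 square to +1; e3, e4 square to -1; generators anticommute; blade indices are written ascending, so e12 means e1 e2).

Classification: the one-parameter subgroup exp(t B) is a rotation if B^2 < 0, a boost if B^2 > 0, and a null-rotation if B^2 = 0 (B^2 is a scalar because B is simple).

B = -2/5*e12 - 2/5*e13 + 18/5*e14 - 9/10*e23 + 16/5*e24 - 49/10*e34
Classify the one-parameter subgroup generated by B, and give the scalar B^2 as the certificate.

B^2 term by term: the squares give (-2/5)^2*(e12)^2 + (-2/5)^2*(e13)^2 + (18/5)^2*(e14)^2 + (-9/10)^2*(e23)^2 + (16/5)^2*(e24)^2 + (-49/10)^2*(e34)^2 = 4/25*(-1) + 4/25*(+1) + 324/25*(+1) + 81/100*(+1) + 256/25*(+1) + 2401/100*(-1) = 0 (each basis 2-blade squares to minus the product of its generators' squares); cross terms between blades sharing an index anticommute and cancel; the commuting (index-disjoint) pairs give grade-4 terms 2*c*c'*(blade product), which cancel blade by blade — e1234: 98/25 + 64/25 - 162/25 = 0 — confirming B is simple. So B^2 = 0.
Answer: null-rotation, certificate B^2 = 0. Certificate logic: 0 is a conjugation-invariant scalar, so its sign fixes rotation versus boost versus null-rotation outright.


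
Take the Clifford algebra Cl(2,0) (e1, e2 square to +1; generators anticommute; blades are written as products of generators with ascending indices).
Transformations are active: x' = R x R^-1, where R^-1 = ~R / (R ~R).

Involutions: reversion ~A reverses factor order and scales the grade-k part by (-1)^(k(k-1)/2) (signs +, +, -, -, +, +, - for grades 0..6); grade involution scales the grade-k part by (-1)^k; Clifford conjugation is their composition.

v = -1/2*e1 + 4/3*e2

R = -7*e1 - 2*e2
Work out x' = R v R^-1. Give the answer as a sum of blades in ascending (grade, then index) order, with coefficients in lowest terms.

~R = -7*e1 - 2*e2, and R ~R = 53, so R^-1 = ~R / (53).
R v = 5/6 - 31/3*e1 e2
Answer: 89/318*e1 - 74/53*e2


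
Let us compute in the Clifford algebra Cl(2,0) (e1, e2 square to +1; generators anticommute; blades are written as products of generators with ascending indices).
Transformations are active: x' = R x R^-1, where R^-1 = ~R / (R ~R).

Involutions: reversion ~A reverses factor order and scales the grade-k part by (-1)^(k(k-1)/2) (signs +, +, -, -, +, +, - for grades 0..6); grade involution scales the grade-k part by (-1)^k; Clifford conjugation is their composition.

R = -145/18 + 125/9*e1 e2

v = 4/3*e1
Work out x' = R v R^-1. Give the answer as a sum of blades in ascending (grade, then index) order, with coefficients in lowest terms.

~R = -145/18 - 125/9*e1 e2, and R ~R = 83525/324, so R^-1 = ~R / (83525/324).
R v = -290/27*e1 - 500/27*e2
Answer: -2212/3341*e1 + 11600/10023*e2


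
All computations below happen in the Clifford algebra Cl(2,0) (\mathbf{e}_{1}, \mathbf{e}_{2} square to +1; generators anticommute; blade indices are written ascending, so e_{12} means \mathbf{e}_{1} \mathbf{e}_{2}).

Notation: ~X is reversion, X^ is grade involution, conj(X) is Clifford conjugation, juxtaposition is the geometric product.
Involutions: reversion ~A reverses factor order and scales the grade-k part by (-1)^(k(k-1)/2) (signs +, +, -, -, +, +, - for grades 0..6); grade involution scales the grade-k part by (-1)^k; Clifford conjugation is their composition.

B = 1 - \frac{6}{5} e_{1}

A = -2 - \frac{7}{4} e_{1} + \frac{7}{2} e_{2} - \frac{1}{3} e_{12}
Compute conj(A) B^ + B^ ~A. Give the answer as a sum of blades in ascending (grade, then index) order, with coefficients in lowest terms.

first term: \frac{1}{10} - \frac{13}{20} e_{1} - \frac{39}{10} e_{2} + \frac{68}{15} e_{12}
second term: -\frac{41}{10} - \frac{83}{20} e_{1} + \frac{39}{10} e_{2} + \frac{68}{15} e_{12}
Answer: -4 - \frac{24}{5} e_{1} + \frac{136}{15} e_{12}


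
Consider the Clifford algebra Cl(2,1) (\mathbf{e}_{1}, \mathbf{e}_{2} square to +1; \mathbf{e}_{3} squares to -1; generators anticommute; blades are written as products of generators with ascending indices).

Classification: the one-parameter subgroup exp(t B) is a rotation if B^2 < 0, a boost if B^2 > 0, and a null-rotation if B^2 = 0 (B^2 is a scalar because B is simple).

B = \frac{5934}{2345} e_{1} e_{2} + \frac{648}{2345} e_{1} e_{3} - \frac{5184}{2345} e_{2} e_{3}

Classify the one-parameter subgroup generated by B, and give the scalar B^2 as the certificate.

B^2 term by term: the squares give (\frac{5934}{2345})^2*(e_{1} e_{2})^2 + (\frac{648}{2345})^2*(e_{1} e_{3})^2 + (-\frac{5184}{2345})^2*(e_{2} e_{3})^2 = \frac{35212356}{5499025}*(-1) + \frac{419904}{5499025}*(+1) + \frac{26873856}{5499025}*(+1) = -\frac{36}{25} (each basis 2-blade squares to minus the product of its generators' squares); cross terms between blades sharing an index anticommute and cancel. So B^2 = -\frac{36}{25}.
Answer: rotation, certificate B^2 = -\frac{36}{25}. Key observation: B^2 = -\frac{36}{25} is a conjugation invariant, so its sign decides the class regardless of the surface form of B.


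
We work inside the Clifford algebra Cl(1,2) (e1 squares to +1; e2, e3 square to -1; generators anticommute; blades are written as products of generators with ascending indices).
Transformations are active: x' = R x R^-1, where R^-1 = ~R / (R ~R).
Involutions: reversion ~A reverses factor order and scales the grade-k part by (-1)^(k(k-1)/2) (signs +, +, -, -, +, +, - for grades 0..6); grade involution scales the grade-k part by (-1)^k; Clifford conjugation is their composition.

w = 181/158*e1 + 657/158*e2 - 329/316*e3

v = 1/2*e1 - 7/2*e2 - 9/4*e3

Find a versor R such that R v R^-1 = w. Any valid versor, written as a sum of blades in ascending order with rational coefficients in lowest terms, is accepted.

Equal squares first: v^2 = w^2 = -273/16. Then v + w = 130/79*e1 + 52/79*e2 - 260/79*e3 is a versor taking v to w, provided it is invertible.
Answer: 130/79*e1 + 52/79*e2 - 260/79*e3


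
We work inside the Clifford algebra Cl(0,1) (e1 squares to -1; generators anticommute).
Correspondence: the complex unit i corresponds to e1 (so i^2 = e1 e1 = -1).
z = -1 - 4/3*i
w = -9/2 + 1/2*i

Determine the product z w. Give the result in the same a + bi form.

In blades: z = -1 - 4/3*e1, w = -9/2 + 1/2*e1.
Distribute z over w term by term (generator squares from the signature, products reordered to ascending indices): (-1)*w = 9/2 - 1/2*e1; (-4/3*e1)*w = 2/3 + 6*e1.
Sum: 31/6 + 11/2*e1; translating back through the correspondence:
Answer: 31/6 + 11/2*i


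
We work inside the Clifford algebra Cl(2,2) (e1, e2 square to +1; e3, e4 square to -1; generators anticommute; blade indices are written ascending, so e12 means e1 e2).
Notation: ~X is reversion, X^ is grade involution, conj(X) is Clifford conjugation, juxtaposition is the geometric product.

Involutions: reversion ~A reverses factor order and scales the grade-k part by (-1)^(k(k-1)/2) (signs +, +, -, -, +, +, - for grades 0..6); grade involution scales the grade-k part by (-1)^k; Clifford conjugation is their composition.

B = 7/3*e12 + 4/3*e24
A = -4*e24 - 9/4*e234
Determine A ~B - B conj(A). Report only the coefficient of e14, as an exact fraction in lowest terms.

first term: 16/3 - 3*e3 - 28/3*e14 - 21/4*e134
second term: 16/3 + 3*e3 + 28/3*e14 - 21/4*e134
Answer: -56/3


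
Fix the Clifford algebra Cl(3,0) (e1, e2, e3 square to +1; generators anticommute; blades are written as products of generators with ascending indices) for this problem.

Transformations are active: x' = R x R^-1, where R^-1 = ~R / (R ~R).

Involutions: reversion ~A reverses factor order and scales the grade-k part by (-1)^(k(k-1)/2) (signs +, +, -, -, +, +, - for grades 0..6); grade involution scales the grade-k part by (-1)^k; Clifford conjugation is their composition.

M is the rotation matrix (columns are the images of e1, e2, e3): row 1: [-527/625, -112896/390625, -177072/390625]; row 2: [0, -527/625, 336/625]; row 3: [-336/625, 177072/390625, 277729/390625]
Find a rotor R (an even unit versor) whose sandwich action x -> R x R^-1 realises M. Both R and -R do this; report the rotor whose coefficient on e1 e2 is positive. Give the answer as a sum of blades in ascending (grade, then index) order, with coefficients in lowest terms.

Method: write R = a + b12*e1 e2 + b13*e1 e3 + b23*e2 e3 with a^2 + b12^2 + b13^2 + b23^2 = 1 (so R^-1 = ~R). Expanding the columns R e_j ~R gives tr M = 4a^2 - 1 and, from the antisymmetric part, M21 - M12 = -4a*b12, M13 - M31 = 4a*b13, M32 - M23 = -4a*b23.
Here tr M = -381021/390625, so a^2 = (1 + tr M)/4 = 2401/390625 and a = ±49/625. Taking a = 49/625: M21 - M12 = 112896/390625, M13 - M31 = 32928/390625, M32 - M23 = -32928/390625, giving b12 = -576/625, b13 = 168/625, b23 = 168/625, i.e. R = 49/625 - 576/625*e1 e2 + 168/625*e1 e3 + 168/625*e2 e3.
Its e1 e2 coefficient is negative, so report the other preimage -R.
Answer: -49/625 + 576/625*e1 e2 - 168/625*e1 e3 - 168/625*e2 e3. Sheet selection: the two-to-one cover makes ±R indistinguishable at the matrix level (trace -381021/390625), so uniqueness comes from the required sign on e1 e2.


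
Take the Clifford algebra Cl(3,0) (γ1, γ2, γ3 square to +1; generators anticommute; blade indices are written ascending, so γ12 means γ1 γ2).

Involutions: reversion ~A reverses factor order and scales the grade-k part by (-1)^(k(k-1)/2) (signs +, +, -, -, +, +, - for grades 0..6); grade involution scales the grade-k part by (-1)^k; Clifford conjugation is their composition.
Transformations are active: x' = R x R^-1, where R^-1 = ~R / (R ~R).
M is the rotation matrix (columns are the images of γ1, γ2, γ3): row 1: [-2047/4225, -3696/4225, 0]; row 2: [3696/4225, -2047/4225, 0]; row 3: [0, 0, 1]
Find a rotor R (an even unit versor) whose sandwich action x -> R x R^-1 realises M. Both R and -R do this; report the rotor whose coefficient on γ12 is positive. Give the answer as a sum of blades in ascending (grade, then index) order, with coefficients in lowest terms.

Method: write R = a + b12*γ12 + b13*γ13 + b23*γ23 with a^2 + b12^2 + b13^2 + b23^2 = 1 (so R^-1 = ~R). Expanding the columns R e_j ~R gives tr M = 4a^2 - 1 and, from the antisymmetric part, M21 - M12 = -4a*b12, M13 - M31 = 4a*b13, M32 - M23 = -4a*b23.
Here tr M = 131/4225, so a^2 = (1 + tr M)/4 = 1089/4225 and a = ±33/65. Taking a = 33/65: M21 - M12 = 7392/4225, M13 - M31 = 0, M32 - M23 = 0, giving b12 = -56/65, b13 = 0, b23 = 0, i.e. R = 33/65 - 56/65*γ12.
Its γ12 coefficient is negative, so report the other preimage -R.
Answer: -33/65 + 56/65*γ12. Recall the cover is two-to-one: with M of trace 131/4225, both preimages act alike, and the stated γ12 sign chooses the sheet.


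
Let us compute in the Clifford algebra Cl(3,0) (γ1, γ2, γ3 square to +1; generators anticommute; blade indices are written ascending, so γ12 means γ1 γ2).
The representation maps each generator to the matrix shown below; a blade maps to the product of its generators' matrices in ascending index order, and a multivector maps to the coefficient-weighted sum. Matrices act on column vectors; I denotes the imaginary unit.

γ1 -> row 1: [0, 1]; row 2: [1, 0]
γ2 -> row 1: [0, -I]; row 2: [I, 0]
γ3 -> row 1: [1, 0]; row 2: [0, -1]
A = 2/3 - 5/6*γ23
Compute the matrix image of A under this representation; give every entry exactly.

Bivector images (products of the table entries): rho(γ23) = rho(γ2)rho(γ3) = row 1: [0, I]; row 2: [I, 0].
M = (2/3)*1 + (-5/6)*rho(γ23), summed entrywise (1 is the identity matrix):
Answer: row 1: [2/3, -5*I/6]; row 2: [-5*I/6, 2/3]


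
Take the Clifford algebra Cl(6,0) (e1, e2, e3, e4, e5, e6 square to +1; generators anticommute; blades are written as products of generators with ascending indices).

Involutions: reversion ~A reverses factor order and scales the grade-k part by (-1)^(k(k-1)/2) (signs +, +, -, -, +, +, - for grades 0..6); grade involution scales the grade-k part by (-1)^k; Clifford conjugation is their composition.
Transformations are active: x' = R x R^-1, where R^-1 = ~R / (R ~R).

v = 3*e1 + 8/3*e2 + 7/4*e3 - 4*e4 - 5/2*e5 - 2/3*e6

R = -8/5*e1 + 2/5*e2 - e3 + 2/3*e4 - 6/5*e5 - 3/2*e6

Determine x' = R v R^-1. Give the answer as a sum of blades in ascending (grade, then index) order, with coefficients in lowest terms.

~R = -8/5*e1 + 2/5*e2 - e3 + 2/3*e4 - 6/5*e5 - 3/2*e6, and R ~R = 7069/900, so R^-1 = ~R / (7069/900).
R v = -83/20 - 82/15*e1 e2 + 1/5*e1 e3 + 22/5*e1 e4 + 38/5*e1 e5 + 167/30*e1 e6 + 101/30*e2 e3 - 152/45*e2 e4 + 11/5*e2 e5 + 56/15*e2 e6 + 17/6*e3 e4 + 23/5*e3 e5 + 79/24*e3 e6 - 97/15*e4 e5 - 58/9*e4 e6 - 59/20*e5 e6
Answer: -9255/7069*e1 - 65516/21207*e2 - 19603/28276*e3 + 23296/7069*e4 + 53273/14138*e5 + 47753/21207*e6


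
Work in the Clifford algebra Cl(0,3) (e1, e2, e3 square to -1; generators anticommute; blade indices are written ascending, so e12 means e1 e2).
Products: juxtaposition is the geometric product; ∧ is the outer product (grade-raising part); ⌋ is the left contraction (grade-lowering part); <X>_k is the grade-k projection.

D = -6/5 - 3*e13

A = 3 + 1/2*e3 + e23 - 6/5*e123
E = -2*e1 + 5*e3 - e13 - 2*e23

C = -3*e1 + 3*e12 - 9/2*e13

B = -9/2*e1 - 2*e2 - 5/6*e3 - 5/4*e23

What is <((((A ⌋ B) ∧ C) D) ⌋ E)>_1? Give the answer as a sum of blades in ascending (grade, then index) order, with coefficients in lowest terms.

step 1: 5/3 - 27/2*e1 - 53/8*e2 - 5/2*e3 - 15/4*e23
step 2: -5*e1 - 119/8*e12 - 15*e13 - 417/16*e123
step 3: -45 + 6*e1 + 1251/16*e2 - 15*e3 + 357/20*e12 + 18*e13 + 357/8*e23 + 1251/40*e123
step 4: 777/4 + 105*e1 + 30*e2 - 501/8*e3 + 45*e13 + 90*e23
step 5: 105*e1 + 30*e2 - 501/8*e3
Answer: 105*e1 + 30*e2 - 501/8*e3


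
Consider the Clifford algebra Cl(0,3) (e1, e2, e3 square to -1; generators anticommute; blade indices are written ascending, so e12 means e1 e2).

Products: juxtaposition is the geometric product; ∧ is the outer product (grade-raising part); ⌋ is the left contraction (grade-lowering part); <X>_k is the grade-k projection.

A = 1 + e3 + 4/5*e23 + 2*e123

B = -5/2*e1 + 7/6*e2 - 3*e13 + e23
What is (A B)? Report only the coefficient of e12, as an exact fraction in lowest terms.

step 1: -4/5 - 15/2*e1 - 23/6*e2 + 14/15*e3 + 12/5*e12 + 11/6*e13 + 29/6*e23 - 2*e123
Answer: 12/5


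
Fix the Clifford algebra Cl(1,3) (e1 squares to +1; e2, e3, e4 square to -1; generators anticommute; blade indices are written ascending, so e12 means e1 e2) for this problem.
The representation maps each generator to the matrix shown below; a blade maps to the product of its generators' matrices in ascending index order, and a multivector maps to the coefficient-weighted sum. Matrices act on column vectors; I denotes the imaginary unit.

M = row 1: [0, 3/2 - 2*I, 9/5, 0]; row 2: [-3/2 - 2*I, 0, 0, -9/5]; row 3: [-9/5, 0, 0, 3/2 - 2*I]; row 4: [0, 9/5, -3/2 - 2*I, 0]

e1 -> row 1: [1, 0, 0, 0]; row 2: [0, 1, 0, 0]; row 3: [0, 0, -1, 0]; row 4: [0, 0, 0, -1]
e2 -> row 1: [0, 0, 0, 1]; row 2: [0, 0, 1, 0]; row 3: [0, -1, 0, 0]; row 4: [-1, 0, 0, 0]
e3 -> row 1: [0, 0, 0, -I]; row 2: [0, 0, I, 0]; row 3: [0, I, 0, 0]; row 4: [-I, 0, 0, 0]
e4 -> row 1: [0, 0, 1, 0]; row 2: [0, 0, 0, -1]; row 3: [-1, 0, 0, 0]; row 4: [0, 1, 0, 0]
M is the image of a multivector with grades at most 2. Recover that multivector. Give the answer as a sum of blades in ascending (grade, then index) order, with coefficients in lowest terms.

Method: the blade images are trace-orthogonal — tr(rho(e_A) rho(e_B)^-1) = 4 if A = B and 0 otherwise — and rho(e_A)^-1 = (e_A)^2 * rho(e_A) with (e_A)^2 = +1 or -1, so the coefficient of e_A in the preimage is (e_A)^2 * tr(M rho(e_A))/4.
Nonzero projections over blades of grade <= 2: e4: (e4)^2 = -1, tr(M rho(e4)) = -36/5, coefficient 9/5; e24: (e24)^2 = -1, tr(M rho(e24)) = -6, coefficient 3/2; e34: (e34)^2 = -1, tr(M rho(e34)) = -8, coefficient 2. Every other blade of grade <= 2 projects to 0.
Answer: 9/5*e4 + 3/2*e24 + 2*e34


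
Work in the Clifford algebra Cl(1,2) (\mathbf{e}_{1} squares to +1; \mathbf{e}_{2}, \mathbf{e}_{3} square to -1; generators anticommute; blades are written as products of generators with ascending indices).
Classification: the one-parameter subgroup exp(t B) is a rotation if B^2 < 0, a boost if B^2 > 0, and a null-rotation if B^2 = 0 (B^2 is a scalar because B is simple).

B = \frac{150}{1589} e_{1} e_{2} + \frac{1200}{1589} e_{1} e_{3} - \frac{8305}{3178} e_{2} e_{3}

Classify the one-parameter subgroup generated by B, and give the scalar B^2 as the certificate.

B^2 term by term: the squares give (\frac{150}{1589})^2*(e_{1} e_{2})^2 + (\frac{1200}{1589})^2*(e_{1} e_{3})^2 + (-\frac{8305}{3178})^2*(e_{2} e_{3})^2 = \frac{22500}{2524921}*(+1) + \frac{1440000}{2524921}*(+1) + \frac{68973025}{10099684}*(-1) = -\frac{25}{4} (each basis 2-blade squares to minus the product of its generators' squares); cross terms between blades sharing an index anticommute and cancel. So B^2 = -\frac{25}{4}.
Answer: rotation, certificate B^2 = -\frac{25}{4}. Key observation: B^2 = -\frac{25}{4} is a conjugation invariant, so its sign decides the class regardless of the surface form of B.


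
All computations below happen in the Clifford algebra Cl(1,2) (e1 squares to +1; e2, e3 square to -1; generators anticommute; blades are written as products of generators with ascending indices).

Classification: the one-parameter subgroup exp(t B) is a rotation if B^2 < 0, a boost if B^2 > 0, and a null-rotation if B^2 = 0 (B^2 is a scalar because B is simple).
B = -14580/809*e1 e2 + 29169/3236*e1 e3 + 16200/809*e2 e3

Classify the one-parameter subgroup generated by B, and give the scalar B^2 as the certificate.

B^2 term by term: the squares give (-14580/809)^2*(e1 e2)^2 + (29169/3236)^2*(e1 e3)^2 + (16200/809)^2*(e2 e3)^2 = 212576400/654481*(+1) + 850830561/10471696*(+1) + 262440000/654481*(-1) = 81/16 (each basis 2-blade squares to minus the product of its generators' squares); cross terms between blades sharing an index anticommute and cancel. So B^2 = 81/16.
Answer: boost, certificate B^2 = 81/16. One invariant decides it: the square 81/16 survives every conjugation, and its sign is exactly the classification.


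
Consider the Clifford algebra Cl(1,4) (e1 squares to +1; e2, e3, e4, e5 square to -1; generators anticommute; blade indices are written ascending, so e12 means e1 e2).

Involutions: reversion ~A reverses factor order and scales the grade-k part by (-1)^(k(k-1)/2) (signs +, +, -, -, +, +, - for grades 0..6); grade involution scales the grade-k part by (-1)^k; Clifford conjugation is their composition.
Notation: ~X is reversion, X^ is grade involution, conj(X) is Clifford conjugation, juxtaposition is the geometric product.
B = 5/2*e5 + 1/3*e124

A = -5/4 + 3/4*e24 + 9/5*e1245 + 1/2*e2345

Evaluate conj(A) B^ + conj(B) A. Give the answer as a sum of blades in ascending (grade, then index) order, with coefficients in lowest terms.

first term: -1/4*e1 + 101/40*e5 + 59/12*e124 - 1/6*e135 + 5/4*e234 + 15/8*e245
second term: -1/4*e1 + 101/40*e5 - 59/12*e124 + 1/6*e135 - 5/4*e234 - 15/8*e245
Answer: -1/2*e1 + 101/20*e5


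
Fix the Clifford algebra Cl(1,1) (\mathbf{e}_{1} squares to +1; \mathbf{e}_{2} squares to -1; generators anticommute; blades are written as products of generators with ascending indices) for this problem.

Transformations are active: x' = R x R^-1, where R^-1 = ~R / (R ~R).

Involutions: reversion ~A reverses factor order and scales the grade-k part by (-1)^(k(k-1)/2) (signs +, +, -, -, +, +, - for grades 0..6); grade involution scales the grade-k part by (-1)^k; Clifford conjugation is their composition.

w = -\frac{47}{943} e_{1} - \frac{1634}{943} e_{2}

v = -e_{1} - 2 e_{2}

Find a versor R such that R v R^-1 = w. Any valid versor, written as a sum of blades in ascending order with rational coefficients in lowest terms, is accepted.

The midline construction: v and w both square to -3, so reflecting in their sum -\frac{990}{943} e_{1} - \frac{3520}{943} e_{2} exchanges them.
Answer: -\frac{990}{943} e_{1} - \frac{3520}{943} e_{2}


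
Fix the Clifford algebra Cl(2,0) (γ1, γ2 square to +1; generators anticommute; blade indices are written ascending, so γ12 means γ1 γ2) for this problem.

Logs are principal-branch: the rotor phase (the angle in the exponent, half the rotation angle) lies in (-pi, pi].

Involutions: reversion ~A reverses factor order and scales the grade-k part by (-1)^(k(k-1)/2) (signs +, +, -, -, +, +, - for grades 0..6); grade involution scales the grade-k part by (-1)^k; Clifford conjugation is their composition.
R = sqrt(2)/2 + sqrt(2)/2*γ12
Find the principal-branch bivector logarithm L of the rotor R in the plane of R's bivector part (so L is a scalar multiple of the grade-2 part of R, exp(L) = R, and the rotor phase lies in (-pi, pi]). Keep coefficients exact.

The scalar part of R is sqrt(2)/2, which pins the rotor phase on the principal branch; dividing the bivector part by the sine of that phase recovers the unit plane, and L is the phase times that plane.
Concretely: cos(phase) = sqrt(2)/2 gives phase = ±pi/4, and since phase/sin(phase) is even the sign is immaterial: L = (phase/sin(phase)) * <R>_2 = (sqrt(2)*pi/4) * <R>_2.
Answer: pi/4*γ12


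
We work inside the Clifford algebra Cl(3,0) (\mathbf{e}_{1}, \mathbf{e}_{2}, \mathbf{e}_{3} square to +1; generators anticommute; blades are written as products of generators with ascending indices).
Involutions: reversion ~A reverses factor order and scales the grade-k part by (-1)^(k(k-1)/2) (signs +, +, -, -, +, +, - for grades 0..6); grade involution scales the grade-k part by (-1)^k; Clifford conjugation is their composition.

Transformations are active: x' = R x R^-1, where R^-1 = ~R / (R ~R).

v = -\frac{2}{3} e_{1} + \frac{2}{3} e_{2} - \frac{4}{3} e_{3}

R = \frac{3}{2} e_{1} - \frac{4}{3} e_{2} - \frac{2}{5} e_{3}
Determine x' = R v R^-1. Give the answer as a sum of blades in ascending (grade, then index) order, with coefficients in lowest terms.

~R = \frac{3}{2} e_{1} - \frac{4}{3} e_{2} - \frac{2}{5} e_{3}, and R ~R = \frac{3769}{900}, so R^-1 = ~R / (\frac{3769}{900}).
R v = -\frac{61}{45} + \frac{1}{9} e_{1} e_{2} - \frac{34}{15} e_{1} e_{3} + \frac{92}{45} e_{2} e_{3}
Answer: -\frac{3442}{11307} e_{1} + \frac{2222}{11307} e_{2} + \frac{18004}{11307} e_{3}


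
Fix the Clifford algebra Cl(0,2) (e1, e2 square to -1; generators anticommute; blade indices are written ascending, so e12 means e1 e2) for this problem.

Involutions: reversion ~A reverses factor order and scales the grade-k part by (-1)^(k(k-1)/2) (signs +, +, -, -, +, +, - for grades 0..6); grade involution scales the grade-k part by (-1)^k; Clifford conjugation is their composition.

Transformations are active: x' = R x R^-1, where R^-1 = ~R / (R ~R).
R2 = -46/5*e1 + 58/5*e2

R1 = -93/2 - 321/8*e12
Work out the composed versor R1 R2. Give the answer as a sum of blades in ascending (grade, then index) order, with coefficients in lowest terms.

Distribute over the terms of R1 (each basis-blade product reordered to ascending indices, repeated generators contracted through their squares):
(-93/2) R2 = 2139/5*e1 - 2697/5*e2
(-321/8*e12) R2 = 9309/20*e1 + 7383/20*e2
Summing the partial products and collecting blades:
Answer: 3573/4*e1 - 681/4*e2


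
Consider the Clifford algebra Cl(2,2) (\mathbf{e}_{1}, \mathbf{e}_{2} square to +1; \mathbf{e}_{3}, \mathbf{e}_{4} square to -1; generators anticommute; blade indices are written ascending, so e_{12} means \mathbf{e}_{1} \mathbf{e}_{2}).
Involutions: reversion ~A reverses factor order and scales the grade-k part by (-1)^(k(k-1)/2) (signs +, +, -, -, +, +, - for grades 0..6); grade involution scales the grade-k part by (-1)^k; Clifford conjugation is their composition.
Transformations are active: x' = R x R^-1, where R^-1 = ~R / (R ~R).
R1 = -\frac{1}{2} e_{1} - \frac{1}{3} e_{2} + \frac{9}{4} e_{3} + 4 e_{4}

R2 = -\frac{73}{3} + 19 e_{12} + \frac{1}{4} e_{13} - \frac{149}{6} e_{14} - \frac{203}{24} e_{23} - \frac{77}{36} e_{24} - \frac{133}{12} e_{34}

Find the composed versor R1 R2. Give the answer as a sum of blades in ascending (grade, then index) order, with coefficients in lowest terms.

Distribute over the terms of R1 (each basis-blade product reordered to ascending indices, repeated generators contracted through their squares):
(-\frac{1}{2} e_{1}) R2 = \frac{73}{6} e_{1} - \frac{19}{2} e_{2} - \frac{1}{8} e_{3} + \frac{149}{12} e_{4} + \frac{203}{48} e_{123} + \frac{77}{72} e_{124} + \frac{133}{24} e_{134}
(-\frac{1}{3} e_{2}) R2 = \frac{19}{3} e_{1} + \frac{73}{9} e_{2} + \frac{203}{72} e_{3} + \frac{77}{108} e_{4} + \frac{1}{12} e_{123} - \frac{149}{18} e_{124} + \frac{133}{36} e_{234}
(\frac{9}{4} e_{3}) R2 = \frac{9}{16} e_{1} - \frac{609}{32} e_{2} - \frac{219}{4} e_{3} + \frac{399}{16} e_{4} + \frac{171}{4} e_{123} + \frac{447}{8} e_{134} + \frac{77}{16} e_{234}
(4 e_{4}) R2 = -\frac{298}{3} e_{1} - \frac{77}{9} e_{2} - \frac{133}{3} e_{3} - \frac{292}{3} e_{4} + 76 e_{124} + e_{134} - \frac{203}{6} e_{234}
Summing the partial products and collecting blades:
Answer: -\frac{3853}{48} e_{1} - \frac{8345}{288} e_{2} - \frac{1735}{18} e_{3} - \frac{25603}{432} e_{4} + \frac{753}{16} e_{123} + \frac{1651}{24} e_{124} + \frac{749}{12} e_{134} - \frac{3647}{144} e_{234}


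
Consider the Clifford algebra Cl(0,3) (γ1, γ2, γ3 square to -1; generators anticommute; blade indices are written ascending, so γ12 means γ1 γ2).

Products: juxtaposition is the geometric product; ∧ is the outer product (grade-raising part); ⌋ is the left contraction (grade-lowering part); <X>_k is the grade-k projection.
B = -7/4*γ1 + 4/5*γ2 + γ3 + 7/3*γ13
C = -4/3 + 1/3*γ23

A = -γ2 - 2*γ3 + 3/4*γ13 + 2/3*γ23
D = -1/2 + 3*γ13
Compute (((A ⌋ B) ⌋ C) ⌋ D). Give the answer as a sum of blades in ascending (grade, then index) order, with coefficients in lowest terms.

step 1: 21/20 - 14/3*γ1
step 2: -7/5 + 7/20*γ23
step 3: 7/10 - 21/5*γ13
Answer: 7/10 - 21/5*γ13


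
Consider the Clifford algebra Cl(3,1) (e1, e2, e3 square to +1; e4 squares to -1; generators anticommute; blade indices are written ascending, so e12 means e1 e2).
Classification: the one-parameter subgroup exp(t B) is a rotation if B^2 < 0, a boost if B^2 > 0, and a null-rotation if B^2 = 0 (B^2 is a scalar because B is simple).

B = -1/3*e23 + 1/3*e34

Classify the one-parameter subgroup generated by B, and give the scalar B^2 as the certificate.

B^2 term by term: the squares give (-1/3)^2*(e23)^2 + (1/3)^2*(e34)^2 = 1/9*(-1) + 1/9*(+1) = 0 (each basis 2-blade squares to minus the product of its generators' squares); cross terms between blades sharing an index anticommute and cancel. So B^2 = 0.
Answer: null-rotation, certificate B^2 = 0. The scalar 0 is the complete invariant here: its sign names the subgroup type.


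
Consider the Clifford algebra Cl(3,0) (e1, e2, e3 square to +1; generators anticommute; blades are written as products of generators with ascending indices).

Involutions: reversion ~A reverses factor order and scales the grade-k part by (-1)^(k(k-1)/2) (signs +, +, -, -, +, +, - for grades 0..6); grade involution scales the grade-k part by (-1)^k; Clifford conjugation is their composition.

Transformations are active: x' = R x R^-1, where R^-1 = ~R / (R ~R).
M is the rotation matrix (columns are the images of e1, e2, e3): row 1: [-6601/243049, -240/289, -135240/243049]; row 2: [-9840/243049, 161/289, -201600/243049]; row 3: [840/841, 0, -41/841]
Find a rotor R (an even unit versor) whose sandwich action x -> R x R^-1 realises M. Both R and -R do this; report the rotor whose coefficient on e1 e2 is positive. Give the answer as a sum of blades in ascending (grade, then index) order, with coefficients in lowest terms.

Method: write R = a + b12*e1 e2 + b13*e1 e3 + b23*e2 e3 with a^2 + b12^2 + b13^2 + b23^2 = 1 (so R^-1 = ~R). Expanding the columns R e_j ~R gives tr M = 4a^2 - 1 and, from the antisymmetric part, M21 - M12 = -4a*b12, M13 - M31 = 4a*b13, M32 - M23 = -4a*b23.
Here tr M = 116951/243049, so a^2 = (1 + tr M)/4 = 90000/243049 and a = ±300/493. Taking a = 300/493: M21 - M12 = 192000/243049, M13 - M31 = -378000/243049, M32 - M23 = 201600/243049, giving b12 = -160/493, b13 = -315/493, b23 = -168/493, i.e. R = 300/493 - 160/493*e1 e2 - 315/493*e1 e3 - 168/493*e2 e3.
Its e1 e2 coefficient is negative, so report the other preimage -R.
Answer: -300/493 + 160/493*e1 e2 + 315/493*e1 e3 + 168/493*e2 e3. Key observation: the double cover Spin(3) -> SO(3) sends R and -R to the same matrix (trace 116951/243049 here), so the stated sign of the e1 e2 coefficient is what selects one sheet.


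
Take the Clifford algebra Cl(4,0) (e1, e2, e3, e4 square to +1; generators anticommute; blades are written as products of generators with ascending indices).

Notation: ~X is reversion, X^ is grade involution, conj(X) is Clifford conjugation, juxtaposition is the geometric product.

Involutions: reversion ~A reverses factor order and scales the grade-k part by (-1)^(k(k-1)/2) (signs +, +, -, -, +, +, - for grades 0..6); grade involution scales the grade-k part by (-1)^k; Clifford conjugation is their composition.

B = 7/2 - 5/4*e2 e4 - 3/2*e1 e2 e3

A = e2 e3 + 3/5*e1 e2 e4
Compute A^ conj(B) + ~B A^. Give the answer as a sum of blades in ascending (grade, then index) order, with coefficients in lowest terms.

first term: 9/4*e1 + 7/2*e2 e3 - 7/20*e3 e4 - 21/10*e1 e2 e4
second term: -3/4*e1 + 7/2*e2 e3 + 43/20*e3 e4 - 21/10*e1 e2 e4
Answer: 3/2*e1 + 7*e2 e3 + 9/5*e3 e4 - 21/5*e1 e2 e4


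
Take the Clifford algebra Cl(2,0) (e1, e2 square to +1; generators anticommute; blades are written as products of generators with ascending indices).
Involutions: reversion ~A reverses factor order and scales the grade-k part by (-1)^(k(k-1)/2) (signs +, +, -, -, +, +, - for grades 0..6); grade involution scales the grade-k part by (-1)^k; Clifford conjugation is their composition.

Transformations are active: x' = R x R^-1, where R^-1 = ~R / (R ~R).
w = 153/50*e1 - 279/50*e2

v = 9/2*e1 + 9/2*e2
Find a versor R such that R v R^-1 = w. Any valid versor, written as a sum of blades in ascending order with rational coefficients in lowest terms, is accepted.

R = v + w = 189/25*e1 - 27/25*e2 works: the equal norms (81/2) guarantee its sandwich swaps v into w.
Answer: 189/25*e1 - 27/25*e2


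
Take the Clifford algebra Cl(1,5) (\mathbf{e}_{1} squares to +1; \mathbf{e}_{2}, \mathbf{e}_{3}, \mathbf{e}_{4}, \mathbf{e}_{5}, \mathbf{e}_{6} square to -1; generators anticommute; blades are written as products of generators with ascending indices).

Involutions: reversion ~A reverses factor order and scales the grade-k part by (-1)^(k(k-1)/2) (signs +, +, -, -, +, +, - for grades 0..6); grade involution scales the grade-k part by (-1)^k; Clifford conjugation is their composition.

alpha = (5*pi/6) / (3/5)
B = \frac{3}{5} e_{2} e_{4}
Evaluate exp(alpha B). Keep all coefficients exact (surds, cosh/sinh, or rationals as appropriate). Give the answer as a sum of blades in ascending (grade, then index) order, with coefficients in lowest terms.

B^2 = (\frac{3}{5})^2*(e_{2} e_{4})^2 = \frac{9}{25}*(-1) = -\frac{9}{25} (a basis 2-blade squares to minus the product of its generators' squares).
B^2 = -\frac{9}{25} — the series telescopes trigonometrically here: l = \frac{3}{5}, alpha*l = \frac{5 \pi}{6}, so exp(alpha B) = cos(\frac{5 \pi}{6}) + (sin(\frac{5 \pi}{6})/(\frac{3}{5}))*B = - \frac{\sqrt{3}}{2} + (\frac{5}{6})*B.
Answer: - \frac{\sqrt{3}}{2} + \frac{1}{2} e_{2} e_{4}


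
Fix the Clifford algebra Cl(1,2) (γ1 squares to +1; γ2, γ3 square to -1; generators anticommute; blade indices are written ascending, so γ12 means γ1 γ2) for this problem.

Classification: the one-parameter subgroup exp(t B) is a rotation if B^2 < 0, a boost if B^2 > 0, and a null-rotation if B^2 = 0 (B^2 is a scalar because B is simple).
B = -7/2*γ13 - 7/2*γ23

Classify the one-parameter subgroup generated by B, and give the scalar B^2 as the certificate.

B^2 term by term: the squares give (-7/2)^2*(γ13)^2 + (-7/2)^2*(γ23)^2 = 49/4*(+1) + 49/4*(-1) = 0 (each basis 2-blade squares to minus the product of its generators' squares); cross terms between blades sharing an index anticommute and cancel. So B^2 = 0.
Answer: null-rotation, certificate B^2 = 0. Why this suffices: the scalar 0 survives any versor conjugation, so its sign alone determines the class however B is presented.


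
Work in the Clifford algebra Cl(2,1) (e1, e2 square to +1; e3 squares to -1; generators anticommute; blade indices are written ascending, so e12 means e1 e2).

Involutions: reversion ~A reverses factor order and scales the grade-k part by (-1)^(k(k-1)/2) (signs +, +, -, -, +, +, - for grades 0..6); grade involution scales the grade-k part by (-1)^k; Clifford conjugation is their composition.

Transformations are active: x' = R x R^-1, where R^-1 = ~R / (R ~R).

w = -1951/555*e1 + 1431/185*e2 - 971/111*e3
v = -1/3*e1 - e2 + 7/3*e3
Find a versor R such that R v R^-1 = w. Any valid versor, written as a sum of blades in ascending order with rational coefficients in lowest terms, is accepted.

Here q(v) = q(w) = -13/3; the classical choice R = v + w = -712/185*e1 + 1246/185*e2 - 712/111*e3 then realises v -> w under the sandwich.
Answer: -712/185*e1 + 1246/185*e2 - 712/111*e3


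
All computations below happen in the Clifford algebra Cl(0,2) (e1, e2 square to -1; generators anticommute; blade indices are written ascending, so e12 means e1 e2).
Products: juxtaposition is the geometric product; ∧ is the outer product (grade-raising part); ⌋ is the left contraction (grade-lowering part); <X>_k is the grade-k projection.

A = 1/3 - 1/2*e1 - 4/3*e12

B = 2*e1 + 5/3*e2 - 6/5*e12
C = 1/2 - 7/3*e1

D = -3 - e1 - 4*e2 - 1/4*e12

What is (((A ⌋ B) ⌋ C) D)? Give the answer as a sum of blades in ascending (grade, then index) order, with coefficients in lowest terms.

step 1: -3/5 + 2/3*e1 - 2/45*e2 - 2/5*e12
step 2: 113/90 + 7/5*e1
step 3: -71/30 - 491/90*e1 - 841/180*e2 - 2129/360*e12
Answer: -71/30 - 491/90*e1 - 841/180*e2 - 2129/360*e12


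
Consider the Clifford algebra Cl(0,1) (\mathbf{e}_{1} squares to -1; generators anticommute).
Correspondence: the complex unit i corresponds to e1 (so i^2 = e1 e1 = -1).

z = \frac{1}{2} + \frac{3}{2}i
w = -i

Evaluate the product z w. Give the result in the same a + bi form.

In blades: z = \frac{1}{2} + \frac{3}{2} e_{1}, w = -e_{1}.
Distribute z over w term by term (generator squares from the signature, products reordered to ascending indices): (\frac{1}{2})*w = -\frac{1}{2} e_{1}; (\frac{3}{2} e_{1})*w = \frac{3}{2}.
Sum: \frac{3}{2} - \frac{1}{2} e_{1}; translating back through the correspondence:
Answer: \frac{3}{2} - \frac{1}{2}i


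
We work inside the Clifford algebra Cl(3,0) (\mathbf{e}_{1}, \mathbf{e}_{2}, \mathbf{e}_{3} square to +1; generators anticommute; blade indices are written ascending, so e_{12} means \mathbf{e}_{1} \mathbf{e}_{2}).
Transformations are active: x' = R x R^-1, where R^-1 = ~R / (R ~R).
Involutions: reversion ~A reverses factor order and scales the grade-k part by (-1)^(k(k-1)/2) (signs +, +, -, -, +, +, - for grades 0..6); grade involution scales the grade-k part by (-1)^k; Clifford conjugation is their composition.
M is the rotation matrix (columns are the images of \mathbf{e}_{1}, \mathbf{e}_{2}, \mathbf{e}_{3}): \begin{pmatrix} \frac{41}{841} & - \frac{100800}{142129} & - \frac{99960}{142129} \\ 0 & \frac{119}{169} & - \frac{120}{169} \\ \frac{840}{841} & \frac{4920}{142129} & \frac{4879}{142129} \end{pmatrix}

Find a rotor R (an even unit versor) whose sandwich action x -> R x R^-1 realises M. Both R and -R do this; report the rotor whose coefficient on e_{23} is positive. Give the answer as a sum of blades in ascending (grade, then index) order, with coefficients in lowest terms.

Method: write R = a + b12*e_{12} + b13*e_{13} + b23*e_{23} with a^2 + b12^2 + b13^2 + b23^2 = 1 (so R^-1 = ~R). Expanding the columns R e_j ~R gives tr M = 4a^2 - 1 and, from the antisymmetric part, M21 - M12 = -4a*b12, M13 - M31 = 4a*b13, M32 - M23 = -4a*b23.
Here tr M = \frac{111887}{142129}, so a^2 = (1 + tr M)/4 = \frac{63504}{142129} and a = ±\frac{252}{377}. Taking a = \frac{252}{377}: M21 - M12 = \frac{100800}{142129}, M13 - M31 = -\frac{241920}{142129}, M32 - M23 = \frac{105840}{142129}, giving b12 = -\frac{100}{377}, b13 = -\frac{240}{377}, b23 = -\frac{105}{377}, i.e. R = \frac{252}{377} - \frac{100}{377} e_{12} - \frac{240}{377} e_{13} - \frac{105}{377} e_{23}.
Its e_{23} coefficient is negative, so report the other preimage -R.
Answer: -\frac{252}{377} + \frac{100}{377} e_{12} + \frac{240}{377} e_{13} + \frac{105}{377} e_{23}. Note: both R and -R realise this M (trace \frac{111887}{142129}); the covering map identifies them, and the e_{23}-coefficient sign is the tie-breaker.
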